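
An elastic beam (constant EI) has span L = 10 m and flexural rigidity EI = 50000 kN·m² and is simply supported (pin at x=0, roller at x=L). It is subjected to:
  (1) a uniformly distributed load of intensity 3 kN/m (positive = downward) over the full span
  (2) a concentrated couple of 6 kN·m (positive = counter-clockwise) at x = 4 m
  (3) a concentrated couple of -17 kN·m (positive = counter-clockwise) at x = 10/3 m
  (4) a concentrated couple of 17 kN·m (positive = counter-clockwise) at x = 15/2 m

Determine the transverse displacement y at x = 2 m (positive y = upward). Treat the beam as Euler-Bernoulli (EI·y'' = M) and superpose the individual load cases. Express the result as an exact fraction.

y(2) = -106031/18000000 m

Load 1 — uniform load w=3 kN/m over full span:
  y_1 = -wx(L³-2Lx²+x³)/(24EI) = -3·2·(10³-2·10·2²+2³)/(24·50000) = -29/6250 m
Load 2 — applied couple M₀=6 kN·m at a=4 m (b=L-a=6):
  y_2 = (M₀x³/(6L)+C₁x)/EI  [x≤a] with C₁=M₀(3b²-L²)/(6L)=4/5 = (6·2³/(6·10)+(4/5)·2)/50000 = 3/62500 m
Load 3 — applied couple M₀=-17 kN·m at a=10/3 m (b=L-a=20/3):
  y_3 = (M₀x³/(6L)+C₁x)/EI  [x≤a] with C₁=M₀(3b²-L²)/(6L)=-85/9 = ((-17)·2³/(6·10)+(-85/9)·2)/50000 = -119/281250 m
Load 4 — applied couple M₀=17 kN·m at a=15/2 m (b=L-a=5/2):
  y_4 = (M₀x³/(6L)+C₁x)/EI  [x≤a] with C₁=M₀(3b²-L²)/(6L)=-1105/48 = (17·2³/(6·10)+(-1105/48)·2)/50000 = -1751/2000000 m
Superposition: y = Σ y_i = -106031/18000000 m ≈ -0.005891 m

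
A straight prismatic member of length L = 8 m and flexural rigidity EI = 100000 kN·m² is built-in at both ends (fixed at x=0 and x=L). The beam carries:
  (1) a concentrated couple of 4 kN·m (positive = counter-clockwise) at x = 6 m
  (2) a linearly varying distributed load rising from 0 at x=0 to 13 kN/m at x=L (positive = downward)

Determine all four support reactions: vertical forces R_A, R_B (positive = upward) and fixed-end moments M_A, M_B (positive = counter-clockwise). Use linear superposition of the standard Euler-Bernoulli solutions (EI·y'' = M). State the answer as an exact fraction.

Load 1 — applied couple M₀=4 kN·m at a=6 m (b=L-a=2):
  R_A = 6M₀ab/L³ = 6·4·6·2/8³ = 9/16 kN
  M_A = M₀b(2a-b)/L² = 4·2·(2·6-2)/8² = 5/4 kN·m
  R_B = -6M₀ab/L³ = -6·4·6·2/8³ = -9/16 kN
  M_B = M₀a(2b-a)/L² = 4·6·(2·2-6)/8² = -3/4 kN·m
Load 2 — triangular load w₀=13 kN/m (0→w₀ over full span):
  R_A = 3w₀L/20 = 3·13·8/20 = 78/5 kN
  M_A = w₀L²/30 = 13·8²/30 = 416/15 kN·m
  R_B = 7w₀L/20 = 7·13·8/20 = 182/5 kN
  M_B = -w₀L²/20 = -13·8²/20 = -208/5 kN·m
Superposition: R_A = 1293/80 kN, M_A = 1739/60 kN·m, R_B = 2867/80 kN, M_B = -847/20 kN·m

R_A = 1293/80 kN, M_A = 1739/60 kN·m, R_B = 2867/80 kN, M_B = -847/20 kN·m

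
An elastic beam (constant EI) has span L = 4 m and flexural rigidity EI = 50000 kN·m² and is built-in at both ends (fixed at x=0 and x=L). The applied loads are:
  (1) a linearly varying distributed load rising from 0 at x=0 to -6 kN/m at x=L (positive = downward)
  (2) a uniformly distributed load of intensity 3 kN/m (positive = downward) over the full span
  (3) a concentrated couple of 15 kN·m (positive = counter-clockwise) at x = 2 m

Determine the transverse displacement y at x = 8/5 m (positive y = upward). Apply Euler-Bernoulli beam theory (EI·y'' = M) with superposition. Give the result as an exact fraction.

Load 1 — triangular load w₀=-6 kN/m (0→w₀ over full span):
  y_1 = -w₀x²(L-x)²(x+2L)/(120LEI) = -(-6)·(8/5)²·(4-(8/5))²·((8/5)+2·4)/(120·4·50000) = 1728/48828125 m
Load 2 — uniform load w=3 kN/m over full span:
  y_2 = -wx²(L-x)²/(24EI) = -3·(8/5)²·(4-(8/5))²/(24·50000) = -72/1953125 m
Load 3 — applied couple M₀=15 kN·m at a=2 m (b=L-a=2):
  y_3 = (R_Ax³/6 - M_Ax²/2)/EI  [x≤a] with R_A=45/8, M_A=15/4 = ((45/8)·(8/5)³/6 - (15/4)·(8/5)²/2)/50000 = -3/156250 m
Superposition: y = Σ y_i = -2019/97656250 m ≈ -0.000021 m

y(8/5) = -2019/97656250 m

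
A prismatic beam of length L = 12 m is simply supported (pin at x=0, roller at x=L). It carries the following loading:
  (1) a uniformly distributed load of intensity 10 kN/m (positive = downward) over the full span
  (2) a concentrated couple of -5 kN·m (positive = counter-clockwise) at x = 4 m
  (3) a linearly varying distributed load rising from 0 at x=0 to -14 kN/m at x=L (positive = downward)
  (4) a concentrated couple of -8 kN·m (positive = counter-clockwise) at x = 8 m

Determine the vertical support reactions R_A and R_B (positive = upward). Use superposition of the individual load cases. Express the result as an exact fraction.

R_A = 371/12 kN, R_B = 61/12 kN

Load 1 — uniform load w=10 kN/m over full span:
  R_A = wL/2 = 10·12/2 = 60 kN
  R_B = wL/2 = 10·12/2 = 60 kN
Load 2 — applied couple M₀=-5 kN·m at a=4 m (b=L-a=8):
  R_A = M₀/L = (-5)/12 = -5/12 kN
  R_B = -M₀/L = -(-5)/12 = 5/12 kN
Load 3 — triangular load w₀=-14 kN/m (0→w₀ over full span):
  R_A = w₀L/6 = (-14)·12/6 = -28 kN
  R_B = w₀L/3 = (-14)·12/3 = -56 kN
Load 4 — applied couple M₀=-8 kN·m at a=8 m (b=L-a=4):
  R_A = M₀/L = (-8)/12 = -2/3 kN
  R_B = -M₀/L = -(-8)/12 = 2/3 kN
Superposition: R_A = 371/12 kN, R_B = 61/12 kN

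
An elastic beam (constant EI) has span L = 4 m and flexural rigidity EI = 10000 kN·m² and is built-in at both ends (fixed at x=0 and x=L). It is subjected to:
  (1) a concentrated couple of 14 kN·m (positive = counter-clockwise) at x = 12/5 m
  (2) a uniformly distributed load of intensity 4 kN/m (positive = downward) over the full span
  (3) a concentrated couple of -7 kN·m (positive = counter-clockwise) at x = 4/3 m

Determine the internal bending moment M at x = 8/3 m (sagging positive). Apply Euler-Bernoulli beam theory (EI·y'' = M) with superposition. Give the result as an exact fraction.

M(8/3) = -559/225 kN·m

Load 1 — applied couple M₀=14 kN·m at a=12/5 m (b=L-a=8/5):
  M_1 = R_Ax - M_A - M₀  [x>a] with R_A=126/25, M_A=112/25 = (126/25)·(8/3) - (112/25) - 14 = -126/25 kN·m
Load 2 — uniform load w=4 kN/m over full span:
  M_2 = wLx/2 - wL²/12 - wx²/2 = 4·4·(8/3)/2 - 4·4²/12 - 4·(8/3)²/2 = 16/9 kN·m
Load 3 — applied couple M₀=-7 kN·m at a=4/3 m (b=L-a=8/3):
  M_3 = R_Ax - M_A - M₀  [x>a] with R_A=-7/3, M_A=0 = (-7/3)·(8/3) - 0 - (-7) = 7/9 kN·m
Superposition: M = Σ M_i = -559/225 kN·m ≈ -2.484444 kN·m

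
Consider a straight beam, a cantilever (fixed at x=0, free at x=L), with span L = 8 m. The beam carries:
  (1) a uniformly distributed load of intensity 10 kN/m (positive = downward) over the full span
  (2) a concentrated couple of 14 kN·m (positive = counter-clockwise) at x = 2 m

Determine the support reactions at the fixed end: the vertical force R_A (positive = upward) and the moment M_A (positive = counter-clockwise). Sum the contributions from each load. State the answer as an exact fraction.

R_A = 80 kN, M_A = 306 kN·m

Load 1 — uniform load w=10 kN/m over full span:
  R_A = wL = 10·8 = 80 kN
  M_A = wL²/2 = 10·8²/2 = 320 kN·m
Load 2 — applied couple M₀=14 kN·m at a=2 m (b=L-a=6):
  R_A = 0 kN
  M_A = -M₀ = -14 kN·m
Superposition: R_A = 80 kN, M_A = 306 kN·m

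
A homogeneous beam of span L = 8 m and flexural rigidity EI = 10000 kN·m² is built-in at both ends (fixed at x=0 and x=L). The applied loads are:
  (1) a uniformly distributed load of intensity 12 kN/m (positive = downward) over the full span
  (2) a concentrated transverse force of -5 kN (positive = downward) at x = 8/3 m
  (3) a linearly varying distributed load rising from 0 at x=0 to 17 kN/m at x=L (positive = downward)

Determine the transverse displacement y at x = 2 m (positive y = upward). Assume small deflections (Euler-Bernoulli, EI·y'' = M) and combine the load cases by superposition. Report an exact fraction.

y(2) = -89899/8100000 m

Load 1 — uniform load w=12 kN/m over full span:
  y_1 = -wx²(L-x)²/(24EI) = -12·2²·(8-2)²/(24·10000) = -9/1250 m
Load 2 — point force P=-5 kN at a=8/3 m (b=L-a=16/3):
  y_2 = -Pb²x²(3aL-(3a+b)x)/(6L³EI)  [x≤a] = -(-5)·(16/3)²·2²·(3·(8/3)·8-(3·(8/3)+(16/3))·2)/(6·8³·10000) = 7/10125 m
Load 3 — triangular load w₀=17 kN/m (0→w₀ over full span):
  y_3 = -w₀x²(L-x)²(x+2L)/(120LEI) = -17·2²·(8-2)²·(2+2·8)/(120·8·10000) = -459/100000 m
Superposition: y = Σ y_i = -89899/8100000 m ≈ -0.011099 m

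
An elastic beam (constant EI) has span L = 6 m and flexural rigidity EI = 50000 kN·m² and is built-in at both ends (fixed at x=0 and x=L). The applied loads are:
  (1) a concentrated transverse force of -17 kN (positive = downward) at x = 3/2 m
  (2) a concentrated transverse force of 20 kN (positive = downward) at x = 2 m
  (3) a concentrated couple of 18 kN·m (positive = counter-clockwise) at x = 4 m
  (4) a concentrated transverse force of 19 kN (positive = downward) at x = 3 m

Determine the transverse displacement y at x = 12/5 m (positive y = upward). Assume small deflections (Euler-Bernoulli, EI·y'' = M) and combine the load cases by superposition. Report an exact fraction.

y(12/5) = -68337/100000000 m

Load 1 — point force P=-17 kN at a=3/2 m (b=L-a=9/2):
  y_1 = -Pa²(L-x)²(3bL-(3b+a)(L-x))/(6L³EI)  [x>a] = -(-17)·(3/2)²·(6-(12/5))²·(3·(9/2)·6-(3·(9/2)+(3/2))·(6-(12/5)))/(6·6³·50000) = 4131/20000000 m
Load 2 — point force P=20 kN at a=2 m (b=L-a=4):
  y_2 = -Pa²(L-x)²(3bL-(3b+a)(L-x))/(6L³EI)  [x>a] = -20·2²·(6-(12/5))²·(3·4·6-(3·4+2)·(6-(12/5)))/(6·6³·50000) = -27/78125 m
Load 3 — applied couple M₀=18 kN·m at a=4 m (b=L-a=2):
  y_3 = (R_Ax³/6 - M_Ax²/2)/EI  [x≤a] with R_A=4, M_A=6 = (4·(12/5)³/6 - 6·(12/5)²/2)/50000 = -63/390625 m
Load 4 — point force P=19 kN at a=3 m (b=L-a=3):
  y_4 = -Pb²x²(3aL-(3a+b)x)/(6L³EI)  [x≤a] = -19·3²·(12/5)²·(3·3·6-(3·3+3)·(12/5))/(6·6³·50000) = -1197/3125000 m
Superposition: y = Σ y_i = -68337/100000000 m ≈ -0.000683 m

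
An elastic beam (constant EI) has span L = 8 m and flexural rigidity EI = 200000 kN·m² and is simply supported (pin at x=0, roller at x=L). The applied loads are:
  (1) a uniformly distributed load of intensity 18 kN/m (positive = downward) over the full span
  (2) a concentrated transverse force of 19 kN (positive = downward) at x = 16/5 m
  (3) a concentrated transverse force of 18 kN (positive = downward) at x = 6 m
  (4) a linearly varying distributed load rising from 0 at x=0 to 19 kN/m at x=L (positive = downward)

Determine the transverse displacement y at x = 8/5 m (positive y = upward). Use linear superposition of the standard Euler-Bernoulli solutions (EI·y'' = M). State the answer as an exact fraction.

y(8/5) = -6101891/1171875000 m

Load 1 — uniform load w=18 kN/m over full span:
  y_1 = -wx(L³-2Lx²+x³)/(24EI) = -18·(8/5)·(8³-2·8·(8/5)²+(8/5)³)/(24·200000) = -5568/1953125 m
Load 2 — point force P=19 kN at a=16/5 m (b=L-a=24/5):
  y_2 = -Pbx(L²-b²-x²)/(6LEI)  [x≤a] = -19·(24/5)·(8/5)·(8²-(24/5)²-(8/5)²)/(6·8·200000) = -228/390625 m
Load 3 — point force P=18 kN at a=6 m (b=L-a=2):
  y_3 = -Pbx(L²-b²-x²)/(6LEI)  [x≤a] = -18·2·(8/5)·(8²-2²-(8/5)²)/(6·8·200000) = -1077/3125000 m
Load 4 — triangular load w₀=19 kN/m (0→w₀ over full span):
  y_4 = -w₀x(7L⁴-10L²x²+3x⁴)/(360LEI) = -19·(8/5)·(7·8⁴-10·8²·(8/5)²+3·(8/5)⁴)/(360·8·200000) = -209152/146484375 m
Superposition: y = Σ y_i = -6101891/1171875000 m ≈ -0.005207 m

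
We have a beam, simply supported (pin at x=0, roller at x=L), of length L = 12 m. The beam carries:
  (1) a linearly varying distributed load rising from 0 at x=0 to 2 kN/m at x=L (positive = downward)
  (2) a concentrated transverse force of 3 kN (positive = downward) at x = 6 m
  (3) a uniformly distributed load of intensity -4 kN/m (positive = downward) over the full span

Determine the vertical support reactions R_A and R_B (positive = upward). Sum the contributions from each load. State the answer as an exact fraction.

R_A = -37/2 kN, R_B = -29/2 kN

Load 1 — triangular load w₀=2 kN/m (0→w₀ over full span):
  R_A = w₀L/6 = 2·12/6 = 4 kN
  R_B = w₀L/3 = 2·12/3 = 8 kN
Load 2 — point force P=3 kN at a=6 m (b=L-a=6):
  R_A = Pb/L = 3·6/12 = 3/2 kN
  R_B = Pa/L = 3·6/12 = 3/2 kN
Load 3 — uniform load w=-4 kN/m over full span:
  R_A = wL/2 = (-4)·12/2 = -24 kN
  R_B = wL/2 = (-4)·12/2 = -24 kN
Superposition: R_A = -37/2 kN, R_B = -29/2 kN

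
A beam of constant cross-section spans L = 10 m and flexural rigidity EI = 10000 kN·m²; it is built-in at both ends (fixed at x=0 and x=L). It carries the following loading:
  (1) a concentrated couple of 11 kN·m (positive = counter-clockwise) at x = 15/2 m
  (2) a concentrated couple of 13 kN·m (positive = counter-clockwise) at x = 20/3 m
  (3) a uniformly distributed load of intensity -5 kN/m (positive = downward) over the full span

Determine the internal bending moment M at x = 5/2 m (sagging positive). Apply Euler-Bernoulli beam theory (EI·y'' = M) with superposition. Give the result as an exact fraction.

M(5/2) = -533/96 kN·m

Load 1 — applied couple M₀=11 kN·m at a=15/2 m (b=L-a=5/2):
  M_1 = R_Ax - M_A  [x≤a] with R_A=99/80, M_A=55/16 = (99/80)·(5/2) - (55/16) = -11/32 kN·m
Load 2 — applied couple M₀=13 kN·m at a=20/3 m (b=L-a=10/3):
  M_2 = R_Ax - M_A  [x≤a] with R_A=26/15, M_A=13/3 = (26/15)·(5/2) - (13/3) = 0 kN·m
Load 3 — uniform load w=-5 kN/m over full span:
  M_3 = wLx/2 - wL²/12 - wx²/2 = (-5)·10·(5/2)/2 - (-5)·10²/12 - (-5)·(5/2)²/2 = -125/24 kN·m
Superposition: M = Σ M_i = -533/96 kN·m ≈ -5.552083 kN·m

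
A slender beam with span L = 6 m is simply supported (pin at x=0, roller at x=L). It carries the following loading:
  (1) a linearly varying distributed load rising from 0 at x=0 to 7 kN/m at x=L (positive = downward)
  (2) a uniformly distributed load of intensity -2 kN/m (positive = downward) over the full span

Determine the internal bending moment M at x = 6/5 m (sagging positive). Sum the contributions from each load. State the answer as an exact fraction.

M(6/5) = 288/125 kN·m

Load 1 — triangular load w₀=7 kN/m (0→w₀ over full span):
  M_1 = w₀Lx/6 - w₀x³/(6L) = 7·6·(6/5)/6 - 7·(6/5)³/(6·6) = 1008/125 kN·m
Load 2 — uniform load w=-2 kN/m over full span:
  M_2 = wx(L-x)/2 = (-2)·(6/5)·(6-(6/5))/2 = -144/25 kN·m
Superposition: M = Σ M_i = 288/125 kN·m ≈ 2.304000 kN·m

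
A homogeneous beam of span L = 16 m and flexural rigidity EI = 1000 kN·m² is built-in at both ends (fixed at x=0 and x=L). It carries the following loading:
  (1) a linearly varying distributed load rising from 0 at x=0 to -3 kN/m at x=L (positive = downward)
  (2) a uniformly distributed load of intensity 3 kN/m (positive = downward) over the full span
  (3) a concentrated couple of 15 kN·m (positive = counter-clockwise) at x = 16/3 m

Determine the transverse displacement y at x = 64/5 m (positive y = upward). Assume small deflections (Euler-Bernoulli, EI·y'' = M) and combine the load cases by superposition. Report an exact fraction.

y(64/5) = -430672/5859375 m

Load 1 — triangular load w₀=-3 kN/m (0→w₀ over full span):
  y_1 = -w₀x²(L-x)²(x+2L)/(120LEI) = -(-3)·(64/5)²·(16-(64/5))²·((64/5)+2·16)/(120·16·1000) = 229376/1953125 m
Load 2 — uniform load w=3 kN/m over full span:
  y_2 = -wx²(L-x)²/(24EI) = -3·(64/5)²·(16-(64/5))²/(24·1000) = -16384/78125 m
Load 3 — applied couple M₀=15 kN·m at a=16/3 m (b=L-a=32/3):
  y_3 = (R_Ax³/6 - M_Ax²/2 - M₀(x-a)²/2)/EI  [x>a] with R_A=5/4, M_A=0 = ((5/4)·(64/5)³/6 - 0·(64/5)²/2 - 15·((64/5)-(16/3))²/2)/1000 = 176/9375 m
Superposition: y = Σ y_i = -430672/5859375 m ≈ -0.073501 m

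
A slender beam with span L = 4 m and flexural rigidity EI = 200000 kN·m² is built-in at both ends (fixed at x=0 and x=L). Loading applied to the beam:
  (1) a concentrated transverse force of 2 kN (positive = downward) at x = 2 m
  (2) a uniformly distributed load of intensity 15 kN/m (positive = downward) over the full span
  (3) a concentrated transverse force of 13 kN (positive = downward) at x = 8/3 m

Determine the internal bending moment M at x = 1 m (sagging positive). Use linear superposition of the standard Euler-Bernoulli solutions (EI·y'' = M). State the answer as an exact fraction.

M(1) = 109/54 kN·m

Load 1 — point force P=2 kN at a=2 m (b=L-a=2):
  M_1 = Pb²(3a+b)x/L³ - Pab²/L²  [x≤a] = 2·2²·(3·2+2)·1/4³ - 2·2·2²/4² = 0 kN·m
Load 2 — uniform load w=15 kN/m over full span:
  M_2 = wLx/2 - wL²/12 - wx²/2 = 15·4·1/2 - 15·4²/12 - 15·1²/2 = 5/2 kN·m
Load 3 — point force P=13 kN at a=8/3 m (b=L-a=4/3):
  M_3 = Pb²(3a+b)x/L³ - Pab²/L²  [x≤a] = 13·(4/3)²·(3·(8/3)+(4/3))·1/4³ - 13·(8/3)·(4/3)²/4² = -13/27 kN·m
Superposition: M = Σ M_i = 109/54 kN·m ≈ 2.018519 kN·m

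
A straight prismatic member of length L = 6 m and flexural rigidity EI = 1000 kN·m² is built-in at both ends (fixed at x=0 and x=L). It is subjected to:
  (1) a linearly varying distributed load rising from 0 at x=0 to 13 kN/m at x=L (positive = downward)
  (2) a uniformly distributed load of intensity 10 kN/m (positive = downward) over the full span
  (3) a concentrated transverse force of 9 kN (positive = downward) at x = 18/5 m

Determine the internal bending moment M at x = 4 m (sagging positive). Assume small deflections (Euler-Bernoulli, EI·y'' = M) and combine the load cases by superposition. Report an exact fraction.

Load 1 — triangular load w₀=13 kN/m (0→w₀ over full span):
  M_1 = 3w₀Lx/20 - w₀L²/30 - w₀x³/(6L) = 3·13·6·4/20 - 13·6²/30 - 13·4³/(6·6) = 364/45 kN·m
Load 2 — uniform load w=10 kN/m over full span:
  M_2 = wLx/2 - wL²/12 - wx²/2 = 10·6·4/2 - 10·6²/12 - 10·4²/2 = 10 kN·m
Load 3 — point force P=9 kN at a=18/5 m (b=L-a=12/5):
  M_3 = Pa²(a+3b)(L-x)/L³ - Pa²b/L²  [x>a] = 9·(18/5)²·((18/5)+3·(12/5))·(6-4)/6³ - 9·(18/5)²·(12/5)/6² = 486/125 kN·m
Superposition: M = Σ M_i = 24724/1125 kN·m ≈ 21.976889 kN·m

M(4) = 24724/1125 kN·m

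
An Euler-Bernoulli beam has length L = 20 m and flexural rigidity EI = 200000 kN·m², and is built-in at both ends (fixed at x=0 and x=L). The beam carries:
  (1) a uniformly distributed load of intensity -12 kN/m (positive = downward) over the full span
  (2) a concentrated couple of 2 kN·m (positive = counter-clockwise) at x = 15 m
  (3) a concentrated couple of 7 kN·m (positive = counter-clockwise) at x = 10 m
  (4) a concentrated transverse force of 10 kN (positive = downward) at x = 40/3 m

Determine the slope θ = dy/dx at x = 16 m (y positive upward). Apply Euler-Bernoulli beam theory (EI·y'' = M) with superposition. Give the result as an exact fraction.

θ(16) = -47867/13500000 rad

Load 1 — uniform load w=-12 kN/m over full span:
  θ_1 = -wx(L-x)(L-2x)/(12EI) = -(-12)·16·(20-16)·(20-2·16)/(12·200000) = -12/3125 rad
Load 2 — applied couple M₀=2 kN·m at a=15 m (b=L-a=5):
  θ_2 = (R_Ax²/2 - M_Ax - M₀(x-a))/EI  [x>a] with R_A=9/80, M_A=5/8 = ((9/80)·16²/2 - (5/8)·16 - 2·(16-15))/200000 = 3/250000 rad
Load 3 — applied couple M₀=7 kN·m at a=10 m (b=L-a=10):
  θ_3 = (R_Ax²/2 - M_Ax - M₀(x-a))/EI  [x>a] with R_A=21/40, M_A=7/4 = ((21/40)·16²/2 - (7/4)·16 - 7·(16-10))/200000 = -7/500000 rad
Load 4 — point force P=10 kN at a=40/3 m (b=L-a=20/3):
  θ_4 = Pa²(L-x)(2bL-(3b+a)(L-x))/(2L³EI)  [x>a] = 10·(40/3)²·(20-16)·(2·(20/3)·20-(3·(20/3)+(40/3))·(20-16))/(2·20³·200000) = 1/3375 rad
Superposition: θ = Σ θ_i = -47867/13500000 rad ≈ -0.003546 rad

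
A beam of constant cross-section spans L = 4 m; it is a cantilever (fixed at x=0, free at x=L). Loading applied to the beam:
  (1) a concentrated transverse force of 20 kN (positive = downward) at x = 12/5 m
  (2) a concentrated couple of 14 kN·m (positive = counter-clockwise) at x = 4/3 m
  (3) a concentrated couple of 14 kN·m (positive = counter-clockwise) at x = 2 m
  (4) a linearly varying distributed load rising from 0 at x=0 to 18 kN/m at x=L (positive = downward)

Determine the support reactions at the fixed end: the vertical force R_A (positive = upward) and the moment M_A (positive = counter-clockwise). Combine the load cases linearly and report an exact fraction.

R_A = 56 kN, M_A = 116 kN·m

Load 1 — point force P=20 kN at a=12/5 m (b=L-a=8/5):
  R_A = P = 20 kN
  M_A = Pa = 20·(12/5) = 48 kN·m
Load 2 — applied couple M₀=14 kN·m at a=4/3 m (b=L-a=8/3):
  R_A = 0 kN
  M_A = -M₀ = -14 kN·m
Load 3 — applied couple M₀=14 kN·m at a=2 m (b=L-a=2):
  R_A = 0 kN
  M_A = -M₀ = -14 kN·m
Load 4 — triangular load w₀=18 kN/m (0→w₀ over full span):
  R_A = w₀L/2 = 18·4/2 = 36 kN
  M_A = w₀L²/3 = 18·4²/3 = 96 kN·m
Superposition: R_A = 56 kN, M_A = 116 kN·m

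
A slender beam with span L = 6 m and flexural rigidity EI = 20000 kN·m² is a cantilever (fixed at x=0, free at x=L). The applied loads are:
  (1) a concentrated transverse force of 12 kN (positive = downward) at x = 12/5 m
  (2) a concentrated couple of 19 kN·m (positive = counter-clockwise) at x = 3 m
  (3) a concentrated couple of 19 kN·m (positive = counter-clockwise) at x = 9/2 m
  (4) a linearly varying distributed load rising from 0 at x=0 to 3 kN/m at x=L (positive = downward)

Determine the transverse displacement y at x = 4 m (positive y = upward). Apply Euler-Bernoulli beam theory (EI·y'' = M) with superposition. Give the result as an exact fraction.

Load 1 — point force P=12 kN at a=12/5 m (b=L-a=18/5):
  y_1 = -Pa²(3x-a)/(6EI)  [x>a] = -12·(12/5)²·(3·4-(12/5))/(6·20000) = -432/78125 m
Load 2 — applied couple M₀=19 kN·m at a=3 m (b=L-a=3):
  y_2 = M₀a(2x-a)/(2EI)  [x>a] = 19·3·(2·4-3)/(2·20000) = 57/8000 m
Load 3 — applied couple M₀=19 kN·m at a=9/2 m (b=L-a=3/2):
  y_3 = M₀x²/(2EI)  [x≤a] = 19·4²/(2·20000) = 19/2500 m
Load 4 — triangular load w₀=3 kN/m (0→w₀ over full span):
  y_4 = (w₀Lx³/12-w₀L²x²/6-w₀x⁵/(120L))/EI = (3·6·4³/12-3·6²·4²/6-3·4⁵/(120·6))/20000 = -92/9375 m
Superposition: y = Σ y_i = -9269/15000000 m ≈ -0.000618 m

y(4) = -9269/15000000 m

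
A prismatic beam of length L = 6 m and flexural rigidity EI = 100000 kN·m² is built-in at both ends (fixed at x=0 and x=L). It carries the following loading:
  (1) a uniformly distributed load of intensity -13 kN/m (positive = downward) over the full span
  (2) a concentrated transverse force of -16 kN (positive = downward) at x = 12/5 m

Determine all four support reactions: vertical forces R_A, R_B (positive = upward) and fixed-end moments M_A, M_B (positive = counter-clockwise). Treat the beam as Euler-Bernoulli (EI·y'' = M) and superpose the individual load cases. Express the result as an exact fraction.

R_A = -6171/125 kN, M_A = -6603/125 kN·m, R_B = -5579/125 kN, M_B = 6027/125 kN·m

Load 1 — uniform load w=-13 kN/m over full span:
  R_A = wL/2 = (-13)·6/2 = -39 kN
  M_A = wL²/12 = (-13)·6²/12 = -39 kN·m
  R_B = wL/2 = (-13)·6/2 = -39 kN
  M_B = -wL²/12 = -(-13)·6²/12 = 39 kN·m
Load 2 — point force P=-16 kN at a=12/5 m (b=L-a=18/5):
  R_A = Pb²(3a+b)/L³ = (-16)·(18/5)²·(3·(12/5)+(18/5))/6³ = -1296/125 kN
  M_A = Pab²/L² = (-16)·(12/5)·(18/5)²/6² = -1728/125 kN·m
  R_B = Pa²(a+3b)/L³ = (-16)·(12/5)²·((12/5)+3·(18/5))/6³ = -704/125 kN
  M_B = -Pa²b/L² = -(-16)·(12/5)²·(18/5)/6² = 1152/125 kN·m
Superposition: R_A = -6171/125 kN, M_A = -6603/125 kN·m, R_B = -5579/125 kN, M_B = 6027/125 kN·m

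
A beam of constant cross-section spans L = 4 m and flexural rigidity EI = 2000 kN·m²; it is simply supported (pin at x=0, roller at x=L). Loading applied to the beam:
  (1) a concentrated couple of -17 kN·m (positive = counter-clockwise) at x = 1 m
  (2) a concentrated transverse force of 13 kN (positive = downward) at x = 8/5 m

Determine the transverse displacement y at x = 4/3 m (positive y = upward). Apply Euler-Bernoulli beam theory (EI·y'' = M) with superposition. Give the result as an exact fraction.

Load 1 — applied couple M₀=-17 kN·m at a=1 m (b=L-a=3):
  y_1 = (M₀x³/(6L)-M₀(x-a)²/2+C₁x)/EI  [x>a] with C₁=M₀(3b²-L²)/(6L)=-187/24 = ((-17)·(4/3)³/(6·4)-(-17)·((4/3)-1)²/2+(-187/24)·(4/3))/2000 = -901/162000 m
Load 2 — point force P=13 kN at a=8/5 m (b=L-a=12/5):
  y_2 = -Pbx(L²-b²-x²)/(6LEI)  [x≤a] = -13·(12/5)·(4/3)·(4²-(12/5)²-(4/3)²)/(6·4·2000) = -3094/421875 m
Superposition: y = Σ y_i = -261137/20250000 m ≈ -0.012896 m

y(4/3) = -261137/20250000 m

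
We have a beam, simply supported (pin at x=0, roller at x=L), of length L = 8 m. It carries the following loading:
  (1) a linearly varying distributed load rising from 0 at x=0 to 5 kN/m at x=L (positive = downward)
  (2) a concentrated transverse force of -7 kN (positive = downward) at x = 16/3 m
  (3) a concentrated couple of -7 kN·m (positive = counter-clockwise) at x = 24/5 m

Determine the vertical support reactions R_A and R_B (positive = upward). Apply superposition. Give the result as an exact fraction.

Load 1 — triangular load w₀=5 kN/m (0→w₀ over full span):
  R_A = w₀L/6 = 5·8/6 = 20/3 kN
  R_B = w₀L/3 = 5·8/3 = 40/3 kN
Load 2 — point force P=-7 kN at a=16/3 m (b=L-a=8/3):
  R_A = Pb/L = (-7)·(8/3)/8 = -7/3 kN
  R_B = Pa/L = (-7)·(16/3)/8 = -14/3 kN
Load 3 — applied couple M₀=-7 kN·m at a=24/5 m (b=L-a=16/5):
  R_A = M₀/L = (-7)/8 = -7/8 kN
  R_B = -M₀/L = -(-7)/8 = 7/8 kN
Superposition: R_A = 83/24 kN, R_B = 229/24 kN

R_A = 83/24 kN, R_B = 229/24 kN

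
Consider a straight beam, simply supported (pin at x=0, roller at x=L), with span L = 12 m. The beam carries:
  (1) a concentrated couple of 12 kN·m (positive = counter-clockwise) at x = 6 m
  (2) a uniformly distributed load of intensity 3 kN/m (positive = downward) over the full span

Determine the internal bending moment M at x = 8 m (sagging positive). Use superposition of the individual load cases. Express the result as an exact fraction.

Load 1 — applied couple M₀=12 kN·m at a=6 m (b=L-a=6):
  M_1 = M₀x/L - M₀  [x>a] = 12·8/12 - 12 = -4 kN·m
Load 2 — uniform load w=3 kN/m over full span:
  M_2 = wx(L-x)/2 = 3·8·(12-8)/2 = 48 kN·m
Superposition: M = Σ M_i = 44 kN·m ≈ 44.000000 kN·m

M(8) = 44 kN·m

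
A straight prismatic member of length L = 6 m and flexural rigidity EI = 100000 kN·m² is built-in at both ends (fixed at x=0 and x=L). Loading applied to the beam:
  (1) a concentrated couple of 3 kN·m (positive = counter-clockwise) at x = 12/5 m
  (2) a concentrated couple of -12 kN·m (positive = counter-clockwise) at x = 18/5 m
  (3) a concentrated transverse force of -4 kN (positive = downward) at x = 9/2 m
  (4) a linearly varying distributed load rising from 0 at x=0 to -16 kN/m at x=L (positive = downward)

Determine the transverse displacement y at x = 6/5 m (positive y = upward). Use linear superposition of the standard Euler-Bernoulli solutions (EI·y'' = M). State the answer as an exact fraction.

y(6/5) = 765351/6250000000 m

Load 1 — applied couple M₀=3 kN·m at a=12/5 m (b=L-a=18/5):
  y_1 = (R_Ax³/6 - M_Ax²/2)/EI  [x≤a] with R_A=18/25, M_A=9/25 = ((18/25)·(6/5)³/6 - (9/25)·(6/5)²/2)/100000 = -81/156250000 m
Load 2 — applied couple M₀=-12 kN·m at a=18/5 m (b=L-a=12/5):
  y_2 = (R_Ax³/6 - M_Ax²/2)/EI  [x≤a] with R_A=-72/25, M_A=-96/25 = ((-72/25)·(6/5)³/6 - (-96/25)·(6/5)²/2)/100000 = 189/9765625 m
Load 3 — point force P=-4 kN at a=9/2 m (b=L-a=3/2):
  y_3 = -Pb²x²(3aL-(3a+b)x)/(6L³EI)  [x≤a] = -(-4)·(3/2)²·(6/5)²·(3·(9/2)·6-(3·(9/2)+(3/2))·(6/5))/(6·6³·100000) = 63/10000000 m
Load 4 — triangular load w₀=-16 kN/m (0→w₀ over full span):
  y_4 = -w₀x²(L-x)²(x+2L)/(120LEI) = -(-16)·(6/5)²·(6-(6/5))²·((6/5)+2·6)/(120·6·100000) = 4752/48828125 m
Superposition: y = Σ y_i = 765351/6250000000 m ≈ 0.000122 m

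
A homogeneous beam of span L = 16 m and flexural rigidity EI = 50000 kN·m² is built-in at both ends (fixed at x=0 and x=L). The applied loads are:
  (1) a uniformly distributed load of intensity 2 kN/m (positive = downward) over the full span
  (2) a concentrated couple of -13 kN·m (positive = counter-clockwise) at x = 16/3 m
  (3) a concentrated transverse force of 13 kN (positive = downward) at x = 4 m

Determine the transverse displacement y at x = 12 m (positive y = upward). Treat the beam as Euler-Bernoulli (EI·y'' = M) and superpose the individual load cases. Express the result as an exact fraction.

Load 1 — uniform load w=2 kN/m over full span:
  y_1 = -wx²(L-x)²/(24EI) = -2·12²·(16-12)²/(24·50000) = -12/3125 m
Load 2 — applied couple M₀=-13 kN·m at a=16/3 m (b=L-a=32/3):
  y_2 = (R_Ax³/6 - M_Ax²/2 - M₀(x-a)²/2)/EI  [x>a] with R_A=-13/12, M_A=0 = ((-13/12)·12³/6 - 0·12²/2 - (-13)·(12-(16/3))²/2)/50000 = -13/28125 m
Load 3 — point force P=13 kN at a=4 m (b=L-a=12):
  y_3 = -Pa²(L-x)²(3bL-(3b+a)(L-x))/(6L³EI)  [x>a] = -13·4²·(16-12)²·(3·12·16-(3·12+4)·(16-12))/(6·16³·50000) = -169/150000 m
Superposition: y = Σ y_i = -2443/450000 m ≈ -0.005429 m

y(12) = -2443/450000 m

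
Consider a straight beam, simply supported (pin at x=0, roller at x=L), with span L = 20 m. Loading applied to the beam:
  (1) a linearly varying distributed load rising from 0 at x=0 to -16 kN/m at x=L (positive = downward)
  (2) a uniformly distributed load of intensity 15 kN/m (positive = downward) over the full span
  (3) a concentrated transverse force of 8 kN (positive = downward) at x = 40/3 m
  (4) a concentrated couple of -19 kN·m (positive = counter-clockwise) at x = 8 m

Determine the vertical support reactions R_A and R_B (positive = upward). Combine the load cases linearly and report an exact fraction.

R_A = 5903/60 kN, R_B = 2977/60 kN

Load 1 — triangular load w₀=-16 kN/m (0→w₀ over full span):
  R_A = w₀L/6 = (-16)·20/6 = -160/3 kN
  R_B = w₀L/3 = (-16)·20/3 = -320/3 kN
Load 2 — uniform load w=15 kN/m over full span:
  R_A = wL/2 = 15·20/2 = 150 kN
  R_B = wL/2 = 15·20/2 = 150 kN
Load 3 — point force P=8 kN at a=40/3 m (b=L-a=20/3):
  R_A = Pb/L = 8·(20/3)/20 = 8/3 kN
  R_B = Pa/L = 8·(40/3)/20 = 16/3 kN
Load 4 — applied couple M₀=-19 kN·m at a=8 m (b=L-a=12):
  R_A = M₀/L = (-19)/20 = -19/20 kN
  R_B = -M₀/L = -(-19)/20 = 19/20 kN
Superposition: R_A = 5903/60 kN, R_B = 2977/60 kN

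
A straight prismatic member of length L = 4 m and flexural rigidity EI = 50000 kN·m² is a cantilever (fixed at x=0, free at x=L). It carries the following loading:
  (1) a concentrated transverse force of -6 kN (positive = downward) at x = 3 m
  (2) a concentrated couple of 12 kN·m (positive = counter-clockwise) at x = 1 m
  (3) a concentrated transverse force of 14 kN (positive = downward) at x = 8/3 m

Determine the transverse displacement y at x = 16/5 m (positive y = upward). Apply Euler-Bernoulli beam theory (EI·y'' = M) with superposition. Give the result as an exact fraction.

y(16/5) = -9413/20250000 m

Load 1 — point force P=-6 kN at a=3 m (b=L-a=1):
  y_1 = -Pa²(3x-a)/(6EI)  [x>a] = -(-6)·3²·(3·(16/5)-3)/(6·50000) = 297/250000 m
Load 2 — applied couple M₀=12 kN·m at a=1 m (b=L-a=3):
  y_2 = M₀a(2x-a)/(2EI)  [x>a] = 12·1·(2·(16/5)-1)/(2·50000) = 81/125000 m
Load 3 — point force P=14 kN at a=8/3 m (b=L-a=4/3):
  y_3 = -Pa²(3x-a)/(6EI)  [x>a] = -14·(8/3)²·(3·(16/5)-(8/3))/(6·50000) = -2912/1265625 m
Superposition: y = Σ y_i = -9413/20250000 m ≈ -0.000465 m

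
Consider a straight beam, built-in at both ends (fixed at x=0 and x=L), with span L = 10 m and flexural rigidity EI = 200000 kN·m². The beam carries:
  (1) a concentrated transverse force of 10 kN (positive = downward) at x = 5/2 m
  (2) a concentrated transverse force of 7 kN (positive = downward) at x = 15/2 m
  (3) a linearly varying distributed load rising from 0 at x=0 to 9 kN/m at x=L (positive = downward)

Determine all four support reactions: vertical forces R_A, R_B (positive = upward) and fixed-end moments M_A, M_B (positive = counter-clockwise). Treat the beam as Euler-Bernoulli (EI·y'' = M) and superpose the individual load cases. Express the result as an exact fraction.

Load 1 — point force P=10 kN at a=5/2 m (b=L-a=15/2):
  R_A = Pb²(3a+b)/L³ = 10·(15/2)²·(3·(5/2)+(15/2))/10³ = 135/16 kN
  M_A = Pab²/L² = 10·(5/2)·(15/2)²/10² = 225/16 kN·m
  R_B = Pa²(a+3b)/L³ = 10·(5/2)²·((5/2)+3·(15/2))/10³ = 25/16 kN
  M_B = -Pa²b/L² = -10·(5/2)²·(15/2)/10² = -75/16 kN·m
Load 2 — point force P=7 kN at a=15/2 m (b=L-a=5/2):
  R_A = Pb²(3a+b)/L³ = 7·(5/2)²·(3·(15/2)+(5/2))/10³ = 35/32 kN
  M_A = Pab²/L² = 7·(15/2)·(5/2)²/10² = 105/32 kN·m
  R_B = Pa²(a+3b)/L³ = 7·(15/2)²·((15/2)+3·(5/2))/10³ = 189/32 kN
  M_B = -Pa²b/L² = -7·(15/2)²·(5/2)/10² = -315/32 kN·m
Load 3 — triangular load w₀=9 kN/m (0→w₀ over full span):
  R_A = 3w₀L/20 = 3·9·10/20 = 27/2 kN
  M_A = w₀L²/30 = 9·10²/30 = 30 kN·m
  R_B = 7w₀L/20 = 7·9·10/20 = 63/2 kN
  M_B = -w₀L²/20 = -9·10²/20 = -45 kN·m
Superposition: R_A = 737/32 kN, M_A = 1515/32 kN·m, R_B = 1247/32 kN, M_B = -1905/32 kN·m

R_A = 737/32 kN, M_A = 1515/32 kN·m, R_B = 1247/32 kN, M_B = -1905/32 kN·m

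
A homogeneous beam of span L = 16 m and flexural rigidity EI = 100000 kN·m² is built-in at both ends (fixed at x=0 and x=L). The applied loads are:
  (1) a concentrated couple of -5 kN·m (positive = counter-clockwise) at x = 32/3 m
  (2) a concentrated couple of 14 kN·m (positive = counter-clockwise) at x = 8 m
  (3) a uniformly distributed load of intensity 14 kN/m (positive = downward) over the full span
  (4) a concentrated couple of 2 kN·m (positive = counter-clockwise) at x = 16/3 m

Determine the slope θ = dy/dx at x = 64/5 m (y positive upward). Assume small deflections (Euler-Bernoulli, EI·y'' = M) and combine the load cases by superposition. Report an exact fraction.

Load 1 — applied couple M₀=-5 kN·m at a=32/3 m (b=L-a=16/3):
  θ_1 = (R_Ax²/2 - M_Ax - M₀(x-a))/EI  [x>a] with R_A=-5/12, M_A=-5/3 = ((-5/12)·(64/5)²/2 - (-5/3)·(64/5) - (-5)·((64/5)-(32/3)))/100000 = -1/46875 rad
Load 2 — applied couple M₀=14 kN·m at a=8 m (b=L-a=8):
  θ_2 = (R_Ax²/2 - M_Ax - M₀(x-a))/EI  [x>a] with R_A=21/16, M_A=7/2 = ((21/16)·(64/5)²/2 - (7/2)·(64/5) - 14·((64/5)-8))/100000 = -7/156250 rad
Load 3 — uniform load w=14 kN/m over full span:
  θ_3 = -wx(L-x)(L-2x)/(12EI) = -14·(64/5)·(16-(64/5))·(16-2·(64/5))/(12·100000) = 1792/390625 rad
Load 4 — applied couple M₀=2 kN·m at a=16/3 m (b=L-a=32/3):
  θ_4 = (R_Ax²/2 - M_Ax - M₀(x-a))/EI  [x>a] with R_A=1/6, M_A=0 = ((1/6)·(64/5)²/2 - 0·(64/5) - 2·((64/5)-(16/3)))/100000 = -1/78125 rad
Superposition: θ = Σ θ_i = 10567/2343750 rad ≈ 0.004509 rad

θ(64/5) = 10567/2343750 rad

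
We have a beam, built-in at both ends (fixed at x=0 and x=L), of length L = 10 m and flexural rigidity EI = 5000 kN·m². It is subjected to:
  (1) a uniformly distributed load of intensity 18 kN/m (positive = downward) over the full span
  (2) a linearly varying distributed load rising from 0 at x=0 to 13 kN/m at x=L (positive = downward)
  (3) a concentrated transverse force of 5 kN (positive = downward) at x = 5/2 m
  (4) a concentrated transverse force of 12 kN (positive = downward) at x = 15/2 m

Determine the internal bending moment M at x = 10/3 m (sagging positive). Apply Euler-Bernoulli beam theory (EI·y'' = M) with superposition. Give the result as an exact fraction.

Load 1 — uniform load w=18 kN/m over full span:
  M_1 = wLx/2 - wL²/12 - wx²/2 = 18·10·(10/3)/2 - 18·10²/12 - 18·(10/3)²/2 = 50 kN·m
Load 2 — triangular load w₀=13 kN/m (0→w₀ over full span):
  M_2 = 3w₀Lx/20 - w₀L²/30 - w₀x³/(6L) = 3·13·10·(10/3)/20 - 13·10²/30 - 13·(10/3)³/(6·10) = 1105/81 kN·m
Load 3 — point force P=5 kN at a=5/2 m (b=L-a=15/2):
  M_3 = Pa²(a+3b)(L-x)/L³ - Pa²b/L²  [x>a] = 5·(5/2)²·((5/2)+3·(15/2))·(10-(10/3))/10³ - 5·(5/2)²·(15/2)/10² = 275/96 kN·m
Load 4 — point force P=12 kN at a=15/2 m (b=L-a=5/2):
  M_4 = Pb²(3a+b)x/L³ - Pab²/L²  [x≤a] = 12·(5/2)²·(3·(15/2)+(5/2))·(10/3)/10³ - 12·(15/2)·(5/2)²/10² = 5/8 kN·m
Superposition: M = Σ M_i = 174005/2592 kN·m ≈ 67.131559 kN·m

M(10/3) = 174005/2592 kN·m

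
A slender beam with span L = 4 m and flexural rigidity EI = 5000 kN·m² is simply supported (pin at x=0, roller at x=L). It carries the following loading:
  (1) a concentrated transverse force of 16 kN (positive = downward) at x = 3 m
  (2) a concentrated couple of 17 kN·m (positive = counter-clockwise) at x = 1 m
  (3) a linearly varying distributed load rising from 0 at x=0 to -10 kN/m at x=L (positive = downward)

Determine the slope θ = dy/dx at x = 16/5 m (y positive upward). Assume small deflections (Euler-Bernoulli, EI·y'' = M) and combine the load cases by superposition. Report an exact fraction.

θ(16/5) = -76091/45000000 rad

Load 1 — point force P=16 kN at a=3 m (b=L-a=1):
  θ_1 = -Pa(2L²-6Lx+3x²+a²)/(6LEI)  [x>a] = -16·3·(2·4²-6·4·(16/5)+3·(16/5)²+3²)/(6·4·5000) = 127/62500 rad
Load 2 — applied couple M₀=17 kN·m at a=1 m (b=L-a=3):
  θ_2 = (M₀x²/(2L)-M₀(x-a)+C₁)/EI  [x>a] with C₁=M₀(3b²-L²)/(6L)=187/24 = (17·(16/5)²/(2·4)-17·((16/5)-1)+(187/24))/5000 = -4709/3000000 rad
Load 3 — triangular load w₀=-10 kN/m (0→w₀ over full span):
  θ_3 = -w₀(7L⁴-30L²x²+15x⁴)/(360LEI) = -(-10)·(7·4⁴-30·4²·(16/5)²+15·(16/5)⁴)/(360·4·5000) = -1514/703125 rad
Superposition: θ = Σ θ_i = -76091/45000000 rad ≈ -0.001691 rad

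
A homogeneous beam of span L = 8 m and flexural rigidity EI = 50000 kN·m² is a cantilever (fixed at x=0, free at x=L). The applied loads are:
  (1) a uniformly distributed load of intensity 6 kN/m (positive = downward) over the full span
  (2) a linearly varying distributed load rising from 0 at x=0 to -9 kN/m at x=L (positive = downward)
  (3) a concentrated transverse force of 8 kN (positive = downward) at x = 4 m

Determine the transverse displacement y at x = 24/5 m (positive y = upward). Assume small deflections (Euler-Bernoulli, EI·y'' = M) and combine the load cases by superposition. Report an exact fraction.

Load 1 — uniform load w=6 kN/m over full span:
  y_1 = -wx²(x²-4Lx+6L²)/(24EI) = -6·(24/5)²·((24/5)²-4·8·(24/5)+6·8²)/(24·50000) = -57024/1953125 m
Load 2 — triangular load w₀=-9 kN/m (0→w₀ over full span):
  y_2 = (w₀Lx³/12-w₀L²x²/6-w₀x⁵/(120L))/EI = ((-9)·8·(24/5)³/12-(-9)·8²·(24/5)²/6-(-9)·(24/5)⁵/(120·8))/50000 = 1535328/48828125 m
Load 3 — point force P=8 kN at a=4 m (b=L-a=4):
  y_3 = -Pa²(3x-a)/(6EI)  [x>a] = -8·4²·(3·(24/5)-4)/(6·50000) = -208/46875 m
Superposition: y = Σ y_i = -320816/146484375 m ≈ -0.002190 m

y(24/5) = -320816/146484375 m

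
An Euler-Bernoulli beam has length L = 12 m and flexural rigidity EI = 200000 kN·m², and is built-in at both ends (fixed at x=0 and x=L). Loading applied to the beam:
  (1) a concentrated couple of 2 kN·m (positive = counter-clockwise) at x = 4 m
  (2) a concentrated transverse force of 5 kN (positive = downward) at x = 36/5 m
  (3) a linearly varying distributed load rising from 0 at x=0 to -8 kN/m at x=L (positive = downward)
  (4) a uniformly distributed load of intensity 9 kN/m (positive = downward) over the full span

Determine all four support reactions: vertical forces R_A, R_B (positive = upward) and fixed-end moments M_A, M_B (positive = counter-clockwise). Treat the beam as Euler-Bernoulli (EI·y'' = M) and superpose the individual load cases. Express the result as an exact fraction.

R_A = 9356/225 kN, M_A = 1884/25 kN·m, R_B = 5269/225 kN, M_B = -4378/75 kN·m

Load 1 — applied couple M₀=2 kN·m at a=4 m (b=L-a=8):
  R_A = 6M₀ab/L³ = 6·2·4·8/12³ = 2/9 kN
  M_A = M₀b(2a-b)/L² = 2·8·(2·4-8)/12² = 0 kN·m
  R_B = -6M₀ab/L³ = -6·2·4·8/12³ = -2/9 kN
  M_B = M₀a(2b-a)/L² = 2·4·(2·8-4)/12² = 2/3 kN·m
Load 2 — point force P=5 kN at a=36/5 m (b=L-a=24/5):
  R_A = Pb²(3a+b)/L³ = 5·(24/5)²·(3·(36/5)+(24/5))/12³ = 44/25 kN
  M_A = Pab²/L² = 5·(36/5)·(24/5)²/12² = 144/25 kN·m
  R_B = Pa²(a+3b)/L³ = 5·(36/5)²·((36/5)+3·(24/5))/12³ = 81/25 kN
  M_B = -Pa²b/L² = -5·(36/5)²·(24/5)/12² = -216/25 kN·m
Load 3 — triangular load w₀=-8 kN/m (0→w₀ over full span):
  R_A = 3w₀L/20 = 3·(-8)·12/20 = -72/5 kN
  M_A = w₀L²/30 = (-8)·12²/30 = -192/5 kN·m
  R_B = 7w₀L/20 = 7·(-8)·12/20 = -168/5 kN
  M_B = -w₀L²/20 = -(-8)·12²/20 = 288/5 kN·m
Load 4 — uniform load w=9 kN/m over full span:
  R_A = wL/2 = 9·12/2 = 54 kN
  M_A = wL²/12 = 9·12²/12 = 108 kN·m
  R_B = wL/2 = 9·12/2 = 54 kN
  M_B = -wL²/12 = -9·12²/12 = -108 kN·m
Superposition: R_A = 9356/225 kN, M_A = 1884/25 kN·m, R_B = 5269/225 kN, M_B = -4378/75 kN·m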